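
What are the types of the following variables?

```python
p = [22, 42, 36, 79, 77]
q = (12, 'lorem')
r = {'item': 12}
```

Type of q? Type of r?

q is assigned a tuple (parenthesized, comma-separated values); r is assigned a dict literal ({key: value})

tuple, dict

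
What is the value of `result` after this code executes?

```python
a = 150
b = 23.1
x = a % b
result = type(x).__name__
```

a is int; b is float; x is float; result = 'float'

'float'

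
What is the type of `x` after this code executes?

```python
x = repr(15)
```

repr() returns str

str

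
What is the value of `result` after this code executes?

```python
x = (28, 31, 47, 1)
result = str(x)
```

x = (28, 31, 47, 1); result = '(28, 31, 47, 1)'

'(28, 31, 47, 1)'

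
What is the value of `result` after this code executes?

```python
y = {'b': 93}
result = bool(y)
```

y = {'b': 93}; result = True

True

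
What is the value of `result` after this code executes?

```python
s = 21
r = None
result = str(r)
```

s = 21; r = None; result = 'None'

'None'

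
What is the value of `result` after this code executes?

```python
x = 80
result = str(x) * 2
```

x = 80; result = '8080'

'8080'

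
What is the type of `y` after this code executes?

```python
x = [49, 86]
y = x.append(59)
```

list.append() returns None (mutates in place)

NoneType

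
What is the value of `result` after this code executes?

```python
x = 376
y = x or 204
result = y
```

x = 376; y = 376; result = 376

376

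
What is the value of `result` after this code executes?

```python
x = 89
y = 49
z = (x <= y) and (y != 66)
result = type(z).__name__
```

x is int; y is int; z is bool; result = 'bool'

'bool'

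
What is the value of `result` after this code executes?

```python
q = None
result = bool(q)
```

q = None; result = False

False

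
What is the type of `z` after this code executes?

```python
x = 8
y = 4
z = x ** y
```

positive int ** positive int = int

int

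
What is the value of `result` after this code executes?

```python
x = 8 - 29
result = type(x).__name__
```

x is int; result = 'int'

'int'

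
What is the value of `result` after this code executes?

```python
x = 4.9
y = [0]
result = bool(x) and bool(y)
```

x = 4.9; y = [0]; result = True

True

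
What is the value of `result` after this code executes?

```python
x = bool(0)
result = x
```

x = False; result = False

False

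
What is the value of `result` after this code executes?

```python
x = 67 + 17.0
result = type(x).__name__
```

x is float; result = 'float'

'float'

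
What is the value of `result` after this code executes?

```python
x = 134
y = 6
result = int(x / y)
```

x = 134; y = 6; result = 22

22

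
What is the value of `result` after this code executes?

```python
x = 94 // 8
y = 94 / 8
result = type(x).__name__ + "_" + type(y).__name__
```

x is int; y is float; result = 'int_float'

'int_float'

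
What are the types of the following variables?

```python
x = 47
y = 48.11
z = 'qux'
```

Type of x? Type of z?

x is assigned a bare integer (no decimal point), so it is an int; z is assigned a quoted string literal, so it is a str

int, str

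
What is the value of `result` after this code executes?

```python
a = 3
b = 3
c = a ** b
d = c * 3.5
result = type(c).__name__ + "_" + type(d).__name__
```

a is int; b is int; c is int; d is float; result = 'int_float'

'int_float'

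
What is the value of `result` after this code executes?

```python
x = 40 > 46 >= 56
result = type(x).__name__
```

x is bool; result = 'bool'

'bool'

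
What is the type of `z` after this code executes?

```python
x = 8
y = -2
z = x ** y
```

int ** negative = float

float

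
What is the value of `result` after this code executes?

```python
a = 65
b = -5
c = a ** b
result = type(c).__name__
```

a is int; b is int; c is float; result = 'float'

'float'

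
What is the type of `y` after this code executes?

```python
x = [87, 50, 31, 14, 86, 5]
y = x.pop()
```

list.pop() returns the popped element

int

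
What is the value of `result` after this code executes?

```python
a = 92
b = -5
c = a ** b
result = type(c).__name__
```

a is int; b is int; c is float; result = 'float'

'float'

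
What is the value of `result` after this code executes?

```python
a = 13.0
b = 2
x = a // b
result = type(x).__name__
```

a is float; b is int; x is float; result = 'float'

'float'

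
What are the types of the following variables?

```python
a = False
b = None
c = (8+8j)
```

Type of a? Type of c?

a is assigned the constant False, which has type bool; c is assigned (8+8j), an int plus an imaginary literal (j suffix), which evaluates to complex

bool, complex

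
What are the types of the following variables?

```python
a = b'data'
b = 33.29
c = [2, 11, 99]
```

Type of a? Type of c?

a is assigned a bytes literal (b'...' prefix); c is assigned a list literal (square brackets)

bytes, list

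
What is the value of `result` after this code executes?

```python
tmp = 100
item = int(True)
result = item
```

tmp = 100; item = 1; result = 1

1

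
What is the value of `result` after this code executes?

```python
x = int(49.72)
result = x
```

x = 49; result = 49

49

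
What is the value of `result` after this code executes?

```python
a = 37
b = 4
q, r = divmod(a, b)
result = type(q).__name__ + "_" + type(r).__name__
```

a is int; b is int; q is int; r is int; result = 'int_int'

'int_int'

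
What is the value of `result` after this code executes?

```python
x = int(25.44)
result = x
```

x = 25; result = 25

25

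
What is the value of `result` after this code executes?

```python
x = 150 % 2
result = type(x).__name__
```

x is int; result = 'int'

'int'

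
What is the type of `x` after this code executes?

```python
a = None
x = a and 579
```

'and' returns first falsy value (None)

NoneType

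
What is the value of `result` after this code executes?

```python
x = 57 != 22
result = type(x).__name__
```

x is bool; result = 'bool'

'bool'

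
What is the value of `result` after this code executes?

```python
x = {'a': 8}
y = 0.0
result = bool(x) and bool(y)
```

x = {'a': 8}; y = 0.0; result = False

False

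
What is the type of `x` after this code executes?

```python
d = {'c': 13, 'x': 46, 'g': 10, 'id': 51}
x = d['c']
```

Accessing dict[str, int] with str key returns int

int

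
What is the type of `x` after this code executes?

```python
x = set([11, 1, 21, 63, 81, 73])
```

set() constructor returns set

set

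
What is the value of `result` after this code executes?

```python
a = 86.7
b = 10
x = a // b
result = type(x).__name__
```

a is float; b is int; x is float; result = 'float'

'float'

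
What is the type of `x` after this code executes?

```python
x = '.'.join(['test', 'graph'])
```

str.join() returns str

str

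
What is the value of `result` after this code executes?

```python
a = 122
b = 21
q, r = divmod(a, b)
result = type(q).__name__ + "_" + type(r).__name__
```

a is int; b is int; q is int; r is int; result = 'int_int'

'int_int'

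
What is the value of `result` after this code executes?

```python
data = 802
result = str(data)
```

data = 802; result = '802'

'802'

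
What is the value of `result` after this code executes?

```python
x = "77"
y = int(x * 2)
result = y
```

x = '77'; y = 7777; result = 7777

7777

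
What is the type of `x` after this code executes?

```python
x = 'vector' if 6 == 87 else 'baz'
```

Both branches of conditional are str

str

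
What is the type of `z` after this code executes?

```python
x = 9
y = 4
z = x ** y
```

positive int ** positive int = int

int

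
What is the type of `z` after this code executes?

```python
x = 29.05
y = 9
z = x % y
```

float % int = float

float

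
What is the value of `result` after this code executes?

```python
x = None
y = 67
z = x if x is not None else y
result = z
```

x = None; y = 67; z = 67; result = 67

67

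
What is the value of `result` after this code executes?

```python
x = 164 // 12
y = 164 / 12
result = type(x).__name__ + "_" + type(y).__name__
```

x is int; y is float; result = 'int_float'

'int_float'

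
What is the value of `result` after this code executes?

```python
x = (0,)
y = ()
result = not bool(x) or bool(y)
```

x = (0,); y = (); result = False

False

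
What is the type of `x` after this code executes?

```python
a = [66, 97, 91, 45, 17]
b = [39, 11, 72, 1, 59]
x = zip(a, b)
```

zip() returns a zip object

zip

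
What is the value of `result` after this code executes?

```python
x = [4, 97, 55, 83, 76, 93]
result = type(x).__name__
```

x is list; result = 'list'

'list'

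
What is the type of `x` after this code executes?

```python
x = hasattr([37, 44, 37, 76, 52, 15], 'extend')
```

hasattr() returns bool

bool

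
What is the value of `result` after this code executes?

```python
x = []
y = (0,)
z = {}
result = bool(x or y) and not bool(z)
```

x = []; y = (0,); z = {}; result = True

True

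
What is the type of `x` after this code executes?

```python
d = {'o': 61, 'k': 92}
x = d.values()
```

.values() returns dict_values view

dict_values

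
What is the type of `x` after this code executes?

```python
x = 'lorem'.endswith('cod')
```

str.endswith() returns bool

bool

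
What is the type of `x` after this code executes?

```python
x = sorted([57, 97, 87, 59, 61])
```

sorted() always returns list

list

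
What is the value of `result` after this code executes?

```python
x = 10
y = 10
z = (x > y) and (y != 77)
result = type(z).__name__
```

x is int; y is int; z is bool; result = 'bool'

'bool'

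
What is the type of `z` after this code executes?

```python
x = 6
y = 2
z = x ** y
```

positive int ** positive int = int

int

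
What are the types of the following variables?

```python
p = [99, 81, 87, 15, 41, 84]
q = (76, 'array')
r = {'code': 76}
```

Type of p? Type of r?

p is assigned a list literal (square brackets); r is assigned a dict literal ({key: value})

list, dict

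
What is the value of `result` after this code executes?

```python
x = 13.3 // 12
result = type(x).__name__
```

x is float; result = 'float'

'float'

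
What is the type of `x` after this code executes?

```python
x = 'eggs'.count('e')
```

str.count() returns int

int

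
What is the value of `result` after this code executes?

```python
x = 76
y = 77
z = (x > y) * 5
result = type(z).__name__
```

x is int; y is int; z is int; result = 'int'

'int'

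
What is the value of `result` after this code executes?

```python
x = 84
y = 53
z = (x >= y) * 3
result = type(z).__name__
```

x is int; y is int; z is int; result = 'int'

'int'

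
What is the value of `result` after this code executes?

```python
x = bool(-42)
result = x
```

x = True; result = True

True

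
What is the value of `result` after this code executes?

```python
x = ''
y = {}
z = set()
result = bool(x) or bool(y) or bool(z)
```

x = ''; y = {}; z = set(); result = False

False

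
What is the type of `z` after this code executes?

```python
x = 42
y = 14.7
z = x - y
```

int - float = float

float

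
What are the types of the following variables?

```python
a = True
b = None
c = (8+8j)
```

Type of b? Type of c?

b is assigned None, whose type is NoneType; c is assigned (8+8j), an int plus an imaginary literal (j suffix), which evaluates to complex

NoneType, complex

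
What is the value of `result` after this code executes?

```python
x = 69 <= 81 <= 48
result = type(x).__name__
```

x is bool; result = 'bool'

'bool'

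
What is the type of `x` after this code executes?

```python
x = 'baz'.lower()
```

str.lower() returns str

str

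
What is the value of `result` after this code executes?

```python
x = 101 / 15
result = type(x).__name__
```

x is float; result = 'float'

'float'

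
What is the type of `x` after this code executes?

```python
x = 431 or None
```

'or' returns first truthy value

int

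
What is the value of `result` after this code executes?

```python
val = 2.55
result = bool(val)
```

val = 2.55; result = True

True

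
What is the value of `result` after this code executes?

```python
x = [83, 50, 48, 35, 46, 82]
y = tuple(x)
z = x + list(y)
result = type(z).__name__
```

x is list; y is tuple; z is list; result = 'list'

'list'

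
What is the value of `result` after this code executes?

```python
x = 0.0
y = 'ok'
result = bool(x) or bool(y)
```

x = 0.0; y = 'ok'; result = True

True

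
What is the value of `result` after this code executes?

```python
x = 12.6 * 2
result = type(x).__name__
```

x is float; result = 'float'

'float'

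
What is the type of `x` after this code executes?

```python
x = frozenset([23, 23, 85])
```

frozenset() returns frozenset

frozenset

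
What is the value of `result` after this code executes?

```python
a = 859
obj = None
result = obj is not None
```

a = 859; obj = None; result = False

False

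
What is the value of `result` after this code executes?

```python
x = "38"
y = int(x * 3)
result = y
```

x = '38'; y = 383838; result = 383838

383838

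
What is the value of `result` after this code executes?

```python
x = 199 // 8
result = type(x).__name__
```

x is int; result = 'int'

'int'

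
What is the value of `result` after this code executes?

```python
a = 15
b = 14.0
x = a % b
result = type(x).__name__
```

a is int; b is float; x is float; result = 'float'

'float'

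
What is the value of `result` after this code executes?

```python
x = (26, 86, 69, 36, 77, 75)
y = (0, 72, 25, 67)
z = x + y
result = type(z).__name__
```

x is tuple; y is tuple; z is tuple; result = 'tuple'

'tuple'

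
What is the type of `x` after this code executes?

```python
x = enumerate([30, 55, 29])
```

enumerate() returns an enumerate object

enumerate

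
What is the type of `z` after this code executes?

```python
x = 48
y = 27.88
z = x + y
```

int + float = float

float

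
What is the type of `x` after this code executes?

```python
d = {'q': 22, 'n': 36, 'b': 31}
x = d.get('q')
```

dict.get() returns value type when found

int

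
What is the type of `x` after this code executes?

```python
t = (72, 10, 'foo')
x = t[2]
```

Index 2 of tuple is a str literal

str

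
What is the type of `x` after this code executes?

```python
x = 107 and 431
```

'and' with truthy values returns last operand (int)

int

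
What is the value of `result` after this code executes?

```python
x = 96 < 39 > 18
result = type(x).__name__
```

x is bool; result = 'bool'

'bool'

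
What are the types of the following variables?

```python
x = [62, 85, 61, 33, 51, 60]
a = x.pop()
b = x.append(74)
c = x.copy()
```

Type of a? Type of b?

pop() returns element; append() returns None

int, NoneType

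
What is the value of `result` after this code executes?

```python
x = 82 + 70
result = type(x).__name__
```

x is int; result = 'int'

'int'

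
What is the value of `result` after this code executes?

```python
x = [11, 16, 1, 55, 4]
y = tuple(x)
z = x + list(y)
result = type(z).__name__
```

x is list; y is tuple; z is list; result = 'list'

'list'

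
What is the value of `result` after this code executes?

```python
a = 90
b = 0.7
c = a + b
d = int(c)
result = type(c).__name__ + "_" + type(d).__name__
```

a is int; b is float; c is float; d is int; result = 'float_int'

'float_int'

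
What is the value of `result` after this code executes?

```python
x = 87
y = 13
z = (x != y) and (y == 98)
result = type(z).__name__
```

x is int; y is int; z is bool; result = 'bool'

'bool'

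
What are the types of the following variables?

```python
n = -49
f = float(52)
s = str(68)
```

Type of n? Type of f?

n is assigned a bare integer (no decimal point), so it is an int; f is assigned the result of calling float(), which returns a float

int, float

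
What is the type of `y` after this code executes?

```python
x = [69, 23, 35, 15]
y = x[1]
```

Indexing list[int] returns int

int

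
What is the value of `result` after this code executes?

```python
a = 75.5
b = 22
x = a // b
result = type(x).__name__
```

a is float; b is int; x is float; result = 'float'

'float'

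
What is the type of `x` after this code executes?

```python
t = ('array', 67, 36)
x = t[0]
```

Index 0 of tuple is a str literal

str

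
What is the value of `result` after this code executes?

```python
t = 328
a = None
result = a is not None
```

t = 328; a = None; result = False

False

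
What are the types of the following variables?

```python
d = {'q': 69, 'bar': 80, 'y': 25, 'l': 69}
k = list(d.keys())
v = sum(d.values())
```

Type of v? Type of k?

sum of ints is int; list() converts to list

int, list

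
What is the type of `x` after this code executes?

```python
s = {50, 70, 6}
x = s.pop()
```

Popping from set[int] returns int

int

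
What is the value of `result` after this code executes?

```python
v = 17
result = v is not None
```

v = 17; result = True

True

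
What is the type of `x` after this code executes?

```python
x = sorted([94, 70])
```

sorted() always returns list

list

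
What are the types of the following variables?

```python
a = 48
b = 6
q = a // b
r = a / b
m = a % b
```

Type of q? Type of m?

// returns int; % of ints returns int

int, int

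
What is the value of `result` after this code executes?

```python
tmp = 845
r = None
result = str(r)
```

tmp = 845; r = None; result = 'None'

'None'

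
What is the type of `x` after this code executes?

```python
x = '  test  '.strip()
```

str.strip() returns str

str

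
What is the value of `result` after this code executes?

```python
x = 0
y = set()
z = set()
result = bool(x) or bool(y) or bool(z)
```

x = 0; y = set(); z = set(); result = False

False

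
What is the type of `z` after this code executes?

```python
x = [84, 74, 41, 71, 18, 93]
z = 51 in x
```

'in' operator returns bool

bool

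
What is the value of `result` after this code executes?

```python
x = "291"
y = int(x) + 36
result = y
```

x = '291'; y = 327; result = 327

327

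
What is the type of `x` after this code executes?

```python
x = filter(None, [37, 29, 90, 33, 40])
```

filter() returns a filter object

filter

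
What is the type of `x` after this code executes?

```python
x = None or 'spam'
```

'or' with None returns the other truthy value (str)

str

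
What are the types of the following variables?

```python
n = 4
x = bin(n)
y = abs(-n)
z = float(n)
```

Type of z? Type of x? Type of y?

float() returns float; bin() returns str; abs() of int returns int

float, str, int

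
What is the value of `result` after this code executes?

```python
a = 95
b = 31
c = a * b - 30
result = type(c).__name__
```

a is int; b is int; c is int; result = 'int'

'int'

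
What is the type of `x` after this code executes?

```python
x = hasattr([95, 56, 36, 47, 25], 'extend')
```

hasattr() returns bool

bool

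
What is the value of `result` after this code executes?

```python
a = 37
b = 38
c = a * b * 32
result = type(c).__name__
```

a is int; b is int; c is int; result = 'int'

'int'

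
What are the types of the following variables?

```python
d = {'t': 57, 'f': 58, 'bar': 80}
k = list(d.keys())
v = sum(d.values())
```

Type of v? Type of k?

sum of ints is int; list() converts to list

int, list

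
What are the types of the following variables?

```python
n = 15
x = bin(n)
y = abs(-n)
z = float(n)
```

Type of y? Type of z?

abs() of int returns int; float() returns float

int, float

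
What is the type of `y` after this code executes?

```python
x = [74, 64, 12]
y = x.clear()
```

list.clear() returns None

NoneType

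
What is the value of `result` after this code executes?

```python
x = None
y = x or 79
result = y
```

x = None; y = 79; result = 79

79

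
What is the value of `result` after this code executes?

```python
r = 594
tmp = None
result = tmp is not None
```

r = 594; tmp = None; result = False

False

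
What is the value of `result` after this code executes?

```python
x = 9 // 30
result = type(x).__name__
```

x is int; result = 'int'

'int'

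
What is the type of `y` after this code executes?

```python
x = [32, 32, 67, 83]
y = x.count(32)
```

list.count() returns int

int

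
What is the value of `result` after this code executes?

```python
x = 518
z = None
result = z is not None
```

x = 518; z = None; result = False

False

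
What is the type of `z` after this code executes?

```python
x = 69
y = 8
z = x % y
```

int % int = int

int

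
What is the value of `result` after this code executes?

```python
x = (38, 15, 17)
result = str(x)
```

x = (38, 15, 17); result = '(38, 15, 17)'

'(38, 15, 17)'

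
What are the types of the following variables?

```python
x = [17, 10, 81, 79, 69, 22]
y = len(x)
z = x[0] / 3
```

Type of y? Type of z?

len() returns int; int / int = float

int, float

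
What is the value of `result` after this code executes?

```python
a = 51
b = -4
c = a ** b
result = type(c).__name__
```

a is int; b is int; c is float; result = 'float'

'float'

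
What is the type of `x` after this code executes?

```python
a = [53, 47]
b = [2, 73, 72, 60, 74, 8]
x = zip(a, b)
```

zip() returns a zip object

zip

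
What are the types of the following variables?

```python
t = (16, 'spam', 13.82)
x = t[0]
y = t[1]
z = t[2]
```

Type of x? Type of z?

tuple[0] is int; tuple[2] is float

int, float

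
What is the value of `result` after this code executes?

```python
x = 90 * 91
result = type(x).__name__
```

x is int; result = 'int'

'int'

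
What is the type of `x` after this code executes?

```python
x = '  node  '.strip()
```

str.strip() returns str

str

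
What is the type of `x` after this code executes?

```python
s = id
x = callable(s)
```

callable() returns bool

bool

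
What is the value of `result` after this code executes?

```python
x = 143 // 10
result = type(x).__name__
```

x is int; result = 'int'

'int'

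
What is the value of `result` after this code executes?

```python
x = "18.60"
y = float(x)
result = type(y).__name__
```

x is str; y is float; result = 'float'

'float'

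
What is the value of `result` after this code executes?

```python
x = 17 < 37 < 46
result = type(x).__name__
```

x is bool; result = 'bool'

'bool'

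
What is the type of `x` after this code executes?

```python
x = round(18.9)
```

round() with no decimal places returns int

int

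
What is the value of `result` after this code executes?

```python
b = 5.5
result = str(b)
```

b = 5.5; result = '5.5'

'5.5'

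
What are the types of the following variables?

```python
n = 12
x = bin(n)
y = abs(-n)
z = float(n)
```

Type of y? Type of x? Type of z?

abs() of int returns int; bin() returns str; float() returns float

int, str, float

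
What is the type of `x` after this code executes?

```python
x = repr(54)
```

repr() returns str

str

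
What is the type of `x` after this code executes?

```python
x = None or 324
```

'or' with None returns the other truthy value

int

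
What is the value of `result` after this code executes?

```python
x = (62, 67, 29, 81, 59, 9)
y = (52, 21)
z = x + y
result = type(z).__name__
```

x is tuple; y is tuple; z is tuple; result = 'tuple'

'tuple'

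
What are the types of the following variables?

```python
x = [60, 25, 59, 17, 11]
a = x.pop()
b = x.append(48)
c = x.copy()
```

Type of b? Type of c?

append() returns None; copy() returns list

NoneType, list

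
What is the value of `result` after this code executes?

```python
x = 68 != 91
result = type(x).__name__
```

x is bool; result = 'bool'

'bool'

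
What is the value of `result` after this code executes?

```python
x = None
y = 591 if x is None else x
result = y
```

x = None; y = 591; result = 591

591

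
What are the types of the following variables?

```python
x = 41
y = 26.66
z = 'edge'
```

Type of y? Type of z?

y is assigned a number with a decimal point, so it is a float; z is assigned a quoted string literal, so it is a str

float, str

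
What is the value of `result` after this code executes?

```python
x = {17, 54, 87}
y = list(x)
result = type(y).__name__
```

x is set; y is list; result = 'list'

'list'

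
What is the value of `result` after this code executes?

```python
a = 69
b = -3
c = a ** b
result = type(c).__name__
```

a is int; b is int; c is float; result = 'float'

'float'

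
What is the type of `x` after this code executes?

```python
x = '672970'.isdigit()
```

str.isdigit() returns bool

bool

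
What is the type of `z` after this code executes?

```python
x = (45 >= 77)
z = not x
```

'not' returns bool

bool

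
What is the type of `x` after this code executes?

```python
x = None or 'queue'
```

'or' with None returns the other truthy value (str)

str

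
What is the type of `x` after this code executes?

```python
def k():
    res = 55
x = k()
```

Function without return returns None

NoneType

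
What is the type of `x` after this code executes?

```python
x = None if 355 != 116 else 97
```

355 != 116 is True, so the if branch is taken

NoneType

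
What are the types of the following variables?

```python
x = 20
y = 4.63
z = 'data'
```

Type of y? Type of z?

y is assigned a number with a decimal point, so it is a float; z is assigned a quoted string literal, so it is a str

float, str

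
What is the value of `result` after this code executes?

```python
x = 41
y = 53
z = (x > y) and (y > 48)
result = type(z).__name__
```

x is int; y is int; z is bool; result = 'bool'

'bool'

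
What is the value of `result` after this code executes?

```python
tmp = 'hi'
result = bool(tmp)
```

tmp = 'hi'; result = True

True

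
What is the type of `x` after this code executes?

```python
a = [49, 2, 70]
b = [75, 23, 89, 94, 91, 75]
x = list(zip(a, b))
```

list(zip()) returns a list of tuples

list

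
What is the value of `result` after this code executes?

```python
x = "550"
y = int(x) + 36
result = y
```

x = '550'; y = 586; result = 586

586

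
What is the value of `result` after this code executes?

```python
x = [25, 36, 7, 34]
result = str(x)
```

x = [25, 36, 7, 34]; result = '[25, 36, 7, 34]'

'[25, 36, 7, 34]'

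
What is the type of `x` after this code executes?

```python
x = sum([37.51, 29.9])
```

sum() of floats returns float

float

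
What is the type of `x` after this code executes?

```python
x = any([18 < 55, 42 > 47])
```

any() returns bool

bool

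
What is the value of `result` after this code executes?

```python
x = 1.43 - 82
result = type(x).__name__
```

x is float; result = 'float'

'float'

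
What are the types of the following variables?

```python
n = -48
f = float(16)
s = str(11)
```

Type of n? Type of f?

n is assigned a bare integer (no decimal point), so it is an int; f is assigned the result of calling float(), which returns a float

int, float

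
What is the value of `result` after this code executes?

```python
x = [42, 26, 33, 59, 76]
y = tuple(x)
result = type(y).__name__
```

x is list; y is tuple; result = 'tuple'

'tuple'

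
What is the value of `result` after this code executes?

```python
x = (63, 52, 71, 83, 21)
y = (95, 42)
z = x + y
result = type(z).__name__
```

x is tuple; y is tuple; z is tuple; result = 'tuple'

'tuple'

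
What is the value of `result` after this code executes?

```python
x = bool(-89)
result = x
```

x = True; result = True

True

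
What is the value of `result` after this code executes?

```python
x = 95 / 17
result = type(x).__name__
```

x is float; result = 'float'

'float'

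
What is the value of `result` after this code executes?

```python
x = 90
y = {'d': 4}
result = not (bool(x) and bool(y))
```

x = 90; y = {'d': 4}; result = False

False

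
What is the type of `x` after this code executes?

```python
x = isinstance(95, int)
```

isinstance() returns bool

bool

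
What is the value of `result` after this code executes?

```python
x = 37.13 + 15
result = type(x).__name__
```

x is float; result = 'float'

'float'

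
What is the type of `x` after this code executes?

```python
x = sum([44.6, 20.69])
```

sum() of floats returns float

float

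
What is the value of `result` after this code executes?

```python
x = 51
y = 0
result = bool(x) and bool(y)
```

x = 51; y = 0; result = False

False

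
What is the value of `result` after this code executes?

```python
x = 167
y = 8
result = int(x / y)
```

x = 167; y = 8; result = 20

20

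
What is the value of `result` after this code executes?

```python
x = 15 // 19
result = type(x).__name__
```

x is int; result = 'int'

'int'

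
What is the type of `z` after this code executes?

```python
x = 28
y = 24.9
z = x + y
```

int + float = float

float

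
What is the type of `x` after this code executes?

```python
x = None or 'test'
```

'or' with None returns the other truthy value (str)

str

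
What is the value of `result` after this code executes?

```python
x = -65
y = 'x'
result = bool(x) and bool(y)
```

x = -65; y = 'x'; result = True

True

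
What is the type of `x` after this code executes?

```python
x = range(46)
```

range() returns a range object

range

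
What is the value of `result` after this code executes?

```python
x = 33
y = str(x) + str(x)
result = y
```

x = 33; y = '3333'; result = '3333'

'3333'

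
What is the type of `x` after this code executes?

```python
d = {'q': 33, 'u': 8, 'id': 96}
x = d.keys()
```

.keys() returns dict_keys view

dict_keys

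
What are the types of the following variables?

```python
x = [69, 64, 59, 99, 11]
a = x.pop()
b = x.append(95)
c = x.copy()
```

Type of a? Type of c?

pop() returns element; copy() returns list

int, list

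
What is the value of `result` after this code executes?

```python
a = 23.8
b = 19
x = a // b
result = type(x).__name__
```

a is float; b is int; x is float; result = 'float'

'float'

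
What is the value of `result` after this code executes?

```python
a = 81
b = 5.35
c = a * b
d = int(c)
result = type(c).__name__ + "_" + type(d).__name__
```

a is int; b is float; c is float; d is int; result = 'float_int'

'float_int'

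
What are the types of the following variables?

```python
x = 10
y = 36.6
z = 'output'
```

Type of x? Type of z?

x is assigned a bare integer (no decimal point), so it is an int; z is assigned a quoted string literal, so it is a str

int, str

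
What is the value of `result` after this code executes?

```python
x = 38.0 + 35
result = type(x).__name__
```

x is float; result = 'float'

'float'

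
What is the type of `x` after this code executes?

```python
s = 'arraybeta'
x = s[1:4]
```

Slicing a str returns str

str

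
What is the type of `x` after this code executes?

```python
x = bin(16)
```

bin() returns str representation

str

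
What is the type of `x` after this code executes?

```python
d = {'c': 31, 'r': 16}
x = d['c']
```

Accessing dict[str, int] with str key returns int

int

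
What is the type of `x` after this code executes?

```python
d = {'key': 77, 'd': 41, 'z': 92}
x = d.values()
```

.values() returns dict_values view

dict_values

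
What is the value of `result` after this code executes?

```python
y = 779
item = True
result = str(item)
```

y = 779; item = True; result = 'True'

'True'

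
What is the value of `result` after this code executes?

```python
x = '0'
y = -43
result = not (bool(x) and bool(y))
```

x = '0'; y = -43; result = False

False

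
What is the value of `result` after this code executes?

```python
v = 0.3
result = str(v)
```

v = 0.3; result = '0.3'

'0.3'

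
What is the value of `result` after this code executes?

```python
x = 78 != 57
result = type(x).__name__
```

x is bool; result = 'bool'

'bool'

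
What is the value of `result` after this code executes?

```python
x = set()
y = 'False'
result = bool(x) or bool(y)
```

x = set(); y = 'False'; result = True

True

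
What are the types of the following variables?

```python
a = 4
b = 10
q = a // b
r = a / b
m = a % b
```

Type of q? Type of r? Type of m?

// returns int; / returns float; % of ints returns int

int, float, int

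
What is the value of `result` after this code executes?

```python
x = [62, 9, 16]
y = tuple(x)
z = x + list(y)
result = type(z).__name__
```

x is list; y is tuple; z is list; result = 'list'

'list'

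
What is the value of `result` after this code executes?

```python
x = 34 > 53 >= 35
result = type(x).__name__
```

x is bool; result = 'bool'

'bool'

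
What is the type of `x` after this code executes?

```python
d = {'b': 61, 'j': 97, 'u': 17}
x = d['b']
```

Accessing dict[str, int] with str key returns int

int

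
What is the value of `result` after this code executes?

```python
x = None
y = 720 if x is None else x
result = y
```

x = None; y = 720; result = 720

720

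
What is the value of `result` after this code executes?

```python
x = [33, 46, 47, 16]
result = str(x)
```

x = [33, 46, 47, 16]; result = '[33, 46, 47, 16]'

'[33, 46, 47, 16]'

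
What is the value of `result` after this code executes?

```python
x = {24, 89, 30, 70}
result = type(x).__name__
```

x is set; result = 'set'

'set'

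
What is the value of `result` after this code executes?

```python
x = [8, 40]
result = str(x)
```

x = [8, 40]; result = '[8, 40]'

'[8, 40]'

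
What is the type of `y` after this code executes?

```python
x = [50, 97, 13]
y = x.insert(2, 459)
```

list.insert() returns None

NoneType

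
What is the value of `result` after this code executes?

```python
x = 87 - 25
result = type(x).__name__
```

x is int; result = 'int'

'int'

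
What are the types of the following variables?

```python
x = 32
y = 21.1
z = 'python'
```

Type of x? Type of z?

x is assigned a bare integer (no decimal point), so it is an int; z is assigned a quoted string literal, so it is a str

int, str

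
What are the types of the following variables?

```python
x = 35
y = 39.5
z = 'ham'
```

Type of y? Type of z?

y is assigned a number with a decimal point, so it is a float; z is assigned a quoted string literal, so it is a str

float, str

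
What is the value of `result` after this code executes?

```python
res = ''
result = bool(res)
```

res = ''; result = False

False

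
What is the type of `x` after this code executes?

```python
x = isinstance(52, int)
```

isinstance() returns bool

bool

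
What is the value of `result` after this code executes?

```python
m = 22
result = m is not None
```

m = 22; result = True

True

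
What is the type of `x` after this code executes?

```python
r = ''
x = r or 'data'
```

'or' returns first truthy value (str)

str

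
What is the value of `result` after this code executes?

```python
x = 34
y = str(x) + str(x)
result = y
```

x = 34; y = '3434'; result = '3434'

'3434'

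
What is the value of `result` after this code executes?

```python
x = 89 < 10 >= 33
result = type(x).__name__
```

x is bool; result = 'bool'

'bool'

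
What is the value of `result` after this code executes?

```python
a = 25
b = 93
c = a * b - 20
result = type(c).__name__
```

a is int; b is int; c is int; result = 'int'

'int'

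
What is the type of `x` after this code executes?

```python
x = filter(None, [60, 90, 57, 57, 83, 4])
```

filter() returns a filter object

filter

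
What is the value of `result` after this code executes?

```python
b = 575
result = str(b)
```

b = 575; result = '575'

'575'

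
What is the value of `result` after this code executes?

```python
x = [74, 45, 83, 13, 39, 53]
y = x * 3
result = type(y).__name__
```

x is list; y is list; result = 'list'

'list'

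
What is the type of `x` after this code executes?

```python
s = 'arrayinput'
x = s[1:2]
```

Slicing a str returns str

str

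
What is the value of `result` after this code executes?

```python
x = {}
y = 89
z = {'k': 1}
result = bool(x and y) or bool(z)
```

x = {}; y = 89; z = {'k': 1}; result = True

True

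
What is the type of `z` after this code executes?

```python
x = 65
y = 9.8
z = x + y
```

int + float = float

float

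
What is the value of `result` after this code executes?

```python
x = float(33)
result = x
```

x = 33.0; result = 33.0

33.0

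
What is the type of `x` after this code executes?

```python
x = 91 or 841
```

'or' returns first truthy value (int)

int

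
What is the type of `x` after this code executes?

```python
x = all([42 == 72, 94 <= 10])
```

all() returns bool

bool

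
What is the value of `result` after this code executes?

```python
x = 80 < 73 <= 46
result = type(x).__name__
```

x is bool; result = 'bool'

'bool'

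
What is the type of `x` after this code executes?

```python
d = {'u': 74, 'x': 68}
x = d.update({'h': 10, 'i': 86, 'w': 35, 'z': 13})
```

dict.update() returns None

NoneType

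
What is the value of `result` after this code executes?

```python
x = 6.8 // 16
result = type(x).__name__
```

x is float; result = 'float'

'float'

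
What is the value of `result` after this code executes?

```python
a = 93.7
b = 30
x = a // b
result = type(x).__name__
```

a is float; b is int; x is float; result = 'float'

'float'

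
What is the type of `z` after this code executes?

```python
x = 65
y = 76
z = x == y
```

Equality comparison returns bool

bool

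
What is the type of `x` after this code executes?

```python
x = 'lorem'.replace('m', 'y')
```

str.replace() returns str

str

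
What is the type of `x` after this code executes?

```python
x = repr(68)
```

repr() returns str

str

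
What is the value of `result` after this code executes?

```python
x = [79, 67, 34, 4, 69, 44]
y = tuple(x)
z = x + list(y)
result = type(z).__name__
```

x is list; y is tuple; z is list; result = 'list'

'list'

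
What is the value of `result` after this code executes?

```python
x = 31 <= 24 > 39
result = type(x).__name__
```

x is bool; result = 'bool'

'bool'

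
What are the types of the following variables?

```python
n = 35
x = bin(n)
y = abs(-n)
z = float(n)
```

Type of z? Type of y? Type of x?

float() returns float; abs() of int returns int; bin() returns str

float, int, str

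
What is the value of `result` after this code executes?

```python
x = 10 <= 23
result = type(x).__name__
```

x is bool; result = 'bool'

'bool'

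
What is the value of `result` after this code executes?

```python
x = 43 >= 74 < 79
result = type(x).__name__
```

x is bool; result = 'bool'

'bool'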